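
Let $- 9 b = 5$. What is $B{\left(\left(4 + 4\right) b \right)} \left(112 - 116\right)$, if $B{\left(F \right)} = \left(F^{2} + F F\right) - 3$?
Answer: $- \frac{11828}{81} \approx -146.02$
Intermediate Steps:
$b = - \frac{5}{9}$ ($b = \left(- \frac{1}{9}\right) 5 = - \frac{5}{9} \approx -0.55556$)
$B{\left(F \right)} = -3 + 2 F^{2}$ ($B{\left(F \right)} = \left(F^{2} + F^{2}\right) - 3 = 2 F^{2} - 3 = -3 + 2 F^{2}$)
$B{\left(\left(4 + 4\right) b \right)} \left(112 - 116\right) = \left(-3 + 2 \left(\left(4 + 4\right) \left(- \frac{5}{9}\right)\right)^{2}\right) \left(112 - 116\right) = \left(-3 + 2 \left(8 \left(- \frac{5}{9}\right)\right)^{2}\right) \left(-4\right) = \left(-3 + 2 \left(- \frac{40}{9}\right)^{2}\right) \left(-4\right) = \left(-3 + 2 \cdot \frac{1600}{81}\right) \left(-4\right) = \left(-3 + \frac{3200}{81}\right) \left(-4\right) = \frac{2957}{81} \left(-4\right) = - \frac{11828}{81}$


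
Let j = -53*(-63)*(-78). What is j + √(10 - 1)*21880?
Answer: -194802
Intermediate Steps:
j = -260442 (j = 3339*(-78) = -260442)
j + √(10 - 1)*21880 = -260442 + √(10 - 1)*21880 = -260442 + √9*21880 = -260442 + 3*21880 = -260442 + 65640 = -194802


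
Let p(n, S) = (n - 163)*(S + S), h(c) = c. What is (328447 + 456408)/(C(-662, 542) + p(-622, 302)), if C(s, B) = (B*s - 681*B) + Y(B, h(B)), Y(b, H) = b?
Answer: -784855/1201504 ≈ -0.65323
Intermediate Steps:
p(n, S) = 2*S*(-163 + n) (p(n, S) = (-163 + n)*(2*S) = 2*S*(-163 + n))
C(s, B) = -680*B + B*s (C(s, B) = (B*s - 681*B) + B = (-681*B + B*s) + B = -680*B + B*s)
(328447 + 456408)/(C(-662, 542) + p(-622, 302)) = (328447 + 456408)/(542*(-680 - 662) + 2*302*(-163 - 622)) = 784855/(542*(-1342) + 2*302*(-785)) = 784855/(-727364 - 474140) = 784855/(-1201504) = 784855*(-1/1201504) = -784855/1201504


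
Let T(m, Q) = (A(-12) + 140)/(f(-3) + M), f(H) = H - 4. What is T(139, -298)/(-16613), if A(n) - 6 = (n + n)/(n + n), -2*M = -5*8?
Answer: -147/215969 ≈ -0.00068065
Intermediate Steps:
f(H) = -4 + H
M = 20 (M = -(-5)*8/2 = -½*(-40) = 20)
A(n) = 7 (A(n) = 6 + (n + n)/(n + n) = 6 + (2*n)/((2*n)) = 6 + (2*n)*(1/(2*n)) = 6 + 1 = 7)
T(m, Q) = 147/13 (T(m, Q) = (7 + 140)/((-4 - 3) + 20) = 147/(-7 + 20) = 147/13)
T(139, -298)/(-16613) = (147/13)/(-16613) = (147/13)*(-1/16613) = -147/215969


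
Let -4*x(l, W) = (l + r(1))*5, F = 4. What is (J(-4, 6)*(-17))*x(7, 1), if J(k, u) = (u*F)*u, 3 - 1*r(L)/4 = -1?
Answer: 70380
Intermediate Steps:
r(L) = 16 (r(L) = 12 - 4*(-1) = 12 + 4 = 16)
x(l, W) = -20 - 5*l/4 (x(l, W) = -(l + 16)*5/4 = -(16 + l)*5/4 = -(80 + 5*l)/4 = -20 - 5*l/4)
J(k, u) = 4*u² (J(k, u) = (u*4)*u = (4*u)*u = 4*u²)
(J(-4, 6)*(-17))*x(7, 1) = ((4*6²)*(-17))*(-20 - 5/4*7) = ((4*36)*(-17))*(-20 - 35/4) = (144*(-17))*(-115/4) = -2448*(-115/4) = 70380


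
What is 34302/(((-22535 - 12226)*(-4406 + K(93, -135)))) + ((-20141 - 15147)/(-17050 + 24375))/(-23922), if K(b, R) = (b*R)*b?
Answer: 240610960269638/1189820698315159275 ≈ 0.00020222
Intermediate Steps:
K(b, R) = R*b² (K(b, R) = (R*b)*b = R*b²)
34302/(((-22535 - 12226)*(-4406 + K(93, -135)))) + ((-20141 - 15147)/(-17050 + 24375))/(-23922) = 34302/(((-22535 - 12226)*(-4406 - 135*93²))) + ((-20141 - 15147)/(-17050 + 24375))/(-23922) = 34302/((-34761*(-4406 - 135*8649))) - 35288/7325*(-1/23922) = 34302/((-34761*(-4406 - 1167615))) - 35288*1/7325*(-1/23922) = 34302/((-34761*(-1172021))) - 35288/7325*(-1/23922) = 34302/40740621981 + 17644/87614325 = 34302*(1/40740621981) + 17644/87614325 = 11434/13580207327 + 17644/87614325 = 240610960269638/1189820698315159275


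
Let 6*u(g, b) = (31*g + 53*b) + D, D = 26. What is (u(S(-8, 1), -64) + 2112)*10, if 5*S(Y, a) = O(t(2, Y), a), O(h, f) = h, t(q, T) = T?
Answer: 46282/3 ≈ 15427.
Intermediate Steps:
S(Y, a) = Y/5
u(g, b) = 13/3 + 31*g/6 + 53*b/6 (u(g, b) = ((31*g + 53*b) + 26)/6 = (26 + 31*g + 53*b)/6 = 13/3 + 31*g/6 + 53*b/6)
(u(S(-8, 1), -64) + 2112)*10 = ((13/3 + 31*((⅕)*(-8))/6 + (53/6)*(-64)) + 2112)*10 = ((13/3 + (31/6)*(-8/5) - 1696/3) + 2112)*10 = ((13/3 - 124/15 - 1696/3) + 2112)*10 = (-8539/15 + 2112)*10 = (23141/15)*10 = 46282/3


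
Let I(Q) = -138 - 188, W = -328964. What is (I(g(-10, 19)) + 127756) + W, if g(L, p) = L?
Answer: -201534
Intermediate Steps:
I(Q) = -326
(I(g(-10, 19)) + 127756) + W = (-326 + 127756) - 328964 = 127430 - 328964 = -201534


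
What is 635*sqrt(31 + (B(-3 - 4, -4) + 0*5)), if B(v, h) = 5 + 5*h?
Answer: 2540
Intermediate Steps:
635*sqrt(31 + (B(-3 - 4, -4) + 0*5)) = 635*sqrt(31 + ((5 + 5*(-4)) + 0*5)) = 635*sqrt(31 + ((5 - 20) + 0)) = 635*sqrt(31 + (-15 + 0)) = 635*sqrt(31 - 15) = 635*sqrt(16) = 635*4 = 2540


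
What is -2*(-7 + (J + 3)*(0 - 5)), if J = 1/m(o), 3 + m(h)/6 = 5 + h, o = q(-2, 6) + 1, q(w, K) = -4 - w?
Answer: 137/3 ≈ 45.667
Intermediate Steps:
o = -1 (o = (-4 - 1*(-2)) + 1 = (-4 + 2) + 1 = -2 + 1 = -1)
m(h) = 12 + 6*h (m(h) = -18 + 6*(5 + h) = -18 + (30 + 6*h) = 12 + 6*h)
J = ⅙ (J = 1/(12 + 6*(-1)) = 1/(12 - 6) = 1/6 = ⅙ ≈ 0.16667)
-2*(-7 + (J + 3)*(0 - 5)) = -2*(-7 + (⅙ + 3)*(0 - 5)) = -2*(-7 + (19/6)*(-5)) = -2*(-7 - 95/6) = -2*(-137/6) = 137/3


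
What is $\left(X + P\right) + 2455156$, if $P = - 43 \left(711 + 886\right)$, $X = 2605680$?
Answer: $4992165$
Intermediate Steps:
$P = -68671$ ($P = \left(-43\right) 1597 = -68671$)
$\left(X + P\right) + 2455156 = \left(2605680 - 68671\right) + 2455156 = 2537009 + 2455156 = 4992165$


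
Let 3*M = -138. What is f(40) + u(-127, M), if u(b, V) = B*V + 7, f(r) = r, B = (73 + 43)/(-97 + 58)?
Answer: 7169/39 ≈ 183.82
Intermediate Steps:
M = -46 (M = (⅓)*(-138) = -46)
B = -116/39 (B = 116/(-39) = 116*(-1/39) = -116/39 ≈ -2.9744)
u(b, V) = 7 - 116*V/39 (u(b, V) = -116*V/39 + 7 = 7 - 116*V/39)
f(40) + u(-127, M) = 40 + (7 - 116/39*(-46)) = 40 + (7 + 5336/39) = 40 + 5609/39 = 7169/39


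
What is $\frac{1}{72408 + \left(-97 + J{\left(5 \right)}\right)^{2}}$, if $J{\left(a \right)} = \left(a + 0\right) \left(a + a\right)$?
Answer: $\frac{1}{74617} \approx 1.3402 \cdot 10^{-5}$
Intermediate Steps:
$J{\left(a \right)} = 2 a^{2}$ ($J{\left(a \right)} = a 2 a = 2 a^{2}$)
$\frac{1}{72408 + \left(-97 + J{\left(5 \right)}\right)^{2}} = \frac{1}{72408 + \left(-97 + 2 \cdot 5^{2}\right)^{2}} = \frac{1}{72408 + \left(-97 + 2 \cdot 25\right)^{2}} = \frac{1}{72408 + \left(-97 + 50\right)^{2}} = \frac{1}{72408 + \left(-47\right)^{2}} = \frac{1}{72408 + 2209} = \frac{1}{74617}$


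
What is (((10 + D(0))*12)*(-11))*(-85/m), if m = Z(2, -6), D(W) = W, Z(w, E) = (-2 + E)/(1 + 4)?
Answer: -70125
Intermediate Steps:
Z(w, E) = -2/5 + E/5 (Z(w, E) = (-2 + E)/5 = (-2 + E)*(1/5) = -2/5 + E/5)
m = -8/5 (m = -2/5 + (1/5)*(-6) = -2/5 - 6/5 = -8/5 ≈ -1.6000)
(((10 + D(0))*12)*(-11))*(-85/m) = (((10 + 0)*12)*(-11))*(-85/(-8/5)) = ((10*12)*(-11))*(-85*(-5/8)) = (120*(-11))*(425/8) = -1320*425/8 = -70125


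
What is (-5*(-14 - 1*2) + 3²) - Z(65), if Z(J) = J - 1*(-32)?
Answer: -8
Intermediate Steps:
Z(J) = 32 + J (Z(J) = J + 32 = 32 + J)
(-5*(-14 - 1*2) + 3²) - Z(65) = (-5*(-14 - 1*2) + 3²) - (32 + 65) = (-5*(-14 - 2) + 9) - 1*97 = (-5*(-16) + 9) - 97 = (80 + 9) - 97 = 89 - 97 = -8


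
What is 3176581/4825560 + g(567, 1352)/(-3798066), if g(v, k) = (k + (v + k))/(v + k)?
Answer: 3858743132100869/5861839884866040 ≈ 0.65828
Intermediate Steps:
g(v, k) = (v + 2*k)/(k + v) (g(v, k) = (k + (k + v))/(k + v) = (v + 2*k)/(k + v))
3176581/4825560 + g(567, 1352)/(-3798066) = 3176581/4825560 + ((567 + 2*1352)/(1352 + 567))/(-3798066) = 3176581*(1/4825560) + ((567 + 2704)/1919)*(-1/3798066) = 3176581/4825560 + ((1/1919)*3271)*(-1/3798066) = 3176581/4825560 + (3271/1919)*(-1/3798066) = 3176581/4825560 - 3271/7288488654 = 3858743132100869/5861839884866040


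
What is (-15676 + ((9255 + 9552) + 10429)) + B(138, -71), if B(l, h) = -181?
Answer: 13379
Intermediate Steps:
(-15676 + ((9255 + 9552) + 10429)) + B(138, -71) = (-15676 + ((9255 + 9552) + 10429)) - 181 = (-15676 + (18807 + 10429)) - 181 = (-15676 + 29236) - 181 = 13560 - 181 = 13379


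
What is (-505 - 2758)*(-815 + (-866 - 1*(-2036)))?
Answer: -1158365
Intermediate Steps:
(-505 - 2758)*(-815 + (-866 - 1*(-2036))) = -3263*(-815 + (-866 + 2036)) = -3263*(-815 + 1170) = -3263*355 = -1158365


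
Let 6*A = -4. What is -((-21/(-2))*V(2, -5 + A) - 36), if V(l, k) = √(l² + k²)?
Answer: 36 - 35*√13/2 ≈ -27.097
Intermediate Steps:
A = -⅔ (A = (⅙)*(-4) = -⅔ ≈ -0.66667)
V(l, k) = √(k² + l²)
-((-21/(-2))*V(2, -5 + A) - 36) = -((-21/(-2))*√((-5 - ⅔)² + 2²) - 36) = -((-21*(-½))*√((-17/3)² + 4) - 36) = -(21*√(289/9 + 4)/2 - 36) = -(21*√(325/9)/2 - 36) = -(21*(5*√13/3)/2 - 36) = -(35*√13/2 - 36) = -(-36 + 35*√13/2) = 36 - 35*√13/2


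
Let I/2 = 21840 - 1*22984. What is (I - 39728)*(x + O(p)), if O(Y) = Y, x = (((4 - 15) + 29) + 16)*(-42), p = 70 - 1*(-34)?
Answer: 55629184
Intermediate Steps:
p = 104 (p = 70 + 34 = 104)
I = -2288 (I = 2*(21840 - 1*22984) = 2*(21840 - 22984) = 2*(-1144) = -2288)
x = -1428 (x = ((-11 + 29) + 16)*(-42) = (18 + 16)*(-42) = 34*(-42) = -1428)
(I - 39728)*(x + O(p)) = (-2288 - 39728)*(-1428 + 104) = -42016*(-1324) = 55629184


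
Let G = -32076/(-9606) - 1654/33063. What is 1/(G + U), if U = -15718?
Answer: -52933863/831840351890 ≈ -6.3635e-5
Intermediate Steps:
G = 174106744/52933863 (G = -32076*(-1/9606) - 1654*1/33063 = 5346/1601 - 1654/33063 = 174106744/52933863 ≈ 3.2891)
1/(G + U) = 1/(174106744/52933863 - 15718) = 1/(-831840351890/52933863) = -52933863/831840351890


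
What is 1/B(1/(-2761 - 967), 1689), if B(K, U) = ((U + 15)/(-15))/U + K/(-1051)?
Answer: -33088590960/2225488259 ≈ -14.868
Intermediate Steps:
B(K, U) = -K/1051 + (-1 - U/15)/U (B(K, U) = ((15 + U)*(-1/15))/U + K*(-1/1051) = (-1 - U/15)/U - K/1051 = -K/1051 + (-1 - U/15)/U)
1/B(1/(-2761 - 967), 1689) = 1/(-1/15 - 1/1689 - 1/(1051*(-2761 - 967))) = 1/(-1/15 - 1*1/1689 - 1/1051/(-3728)) = 1/(-1/15 - 1/1689 - 1/1051*(-1/3728)) = 1/(-1/15 - 1/1689 + 1/3918128) = 1/(-2225488259/33088590960) = -33088590960/2225488259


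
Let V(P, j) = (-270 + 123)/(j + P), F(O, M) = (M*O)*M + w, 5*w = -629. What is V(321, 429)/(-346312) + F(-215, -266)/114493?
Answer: -1317082174022243/9912574954000 ≈ -132.87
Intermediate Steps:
w = -629/5 (w = (⅕)*(-629) = -629/5 ≈ -125.80)
F(O, M) = -629/5 + O*M² (F(O, M) = (M*O)*M - 629/5 = O*M² - 629/5 = -629/5 + O*M²)
V(P, j) = -147/(P + j)
V(321, 429)/(-346312) + F(-215, -266)/114493 = -147/(321 + 429)/(-346312) + (-629/5 - 215*(-266)²)/114493 = -147/750*(-1/346312) + (-629/5 - 215*70756)*(1/114493) = -147*1/750*(-1/346312) + (-629/5 - 15212540)*(1/114493) = -49/250*(-1/346312) - 76063329/5*1/114493 = 49/86578000 - 76063329/572465 = -1317082174022243/9912574954000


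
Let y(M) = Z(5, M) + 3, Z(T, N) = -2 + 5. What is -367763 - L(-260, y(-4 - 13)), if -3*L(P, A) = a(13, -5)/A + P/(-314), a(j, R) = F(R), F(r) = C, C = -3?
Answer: -346432643/942 ≈ -3.6776e+5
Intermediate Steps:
F(r) = -3
Z(T, N) = 3
a(j, R) = -3
y(M) = 6 (y(M) = 3 + 3 = 6)
L(P, A) = 1/A + P/942 (L(P, A) = -(-3/A + P/(-314))/3 = -(-3/A + P*(-1/314))/3 = -(-3/A - P/314)/3 = 1/A + P/942)
-367763 - L(-260, y(-4 - 13)) = -367763 - (1/6 + (1/942)*(-260)) = -367763 - (1/6 - 130/471) = -367763 - 1*(-103/942) = -367763 + 103/942 = -346432643/942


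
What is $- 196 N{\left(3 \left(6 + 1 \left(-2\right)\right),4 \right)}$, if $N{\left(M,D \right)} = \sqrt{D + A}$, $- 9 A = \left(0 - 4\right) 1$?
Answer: $- \frac{392 \sqrt{10}}{3} \approx -413.2$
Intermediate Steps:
$A = \frac{4}{9}$ ($A = - \frac{\left(0 - 4\right) 1}{9} = - \frac{\left(-4\right) 1}{9} = \left(- \frac{1}{9}\right) \left(-4\right) = \frac{4}{9} \approx 0.44444$)
$N{\left(M,D \right)} = \sqrt{\frac{4}{9} + D}$ ($N{\left(M,D \right)} = \sqrt{D + \frac{4}{9}} = \sqrt{\frac{4}{9} + D}$)
$- 196 N{\left(3 \left(6 + 1 \left(-2\right)\right),4 \right)} = - 196 \frac{\sqrt{4 + 9 \cdot 4}}{3} = - 196 \frac{\sqrt{4 + 36}}{3} = - 196 \frac{\sqrt{40}}{3} = - 196 \frac{2 \sqrt{10}}{3} = - \frac{392 \sqrt{10}}{3}$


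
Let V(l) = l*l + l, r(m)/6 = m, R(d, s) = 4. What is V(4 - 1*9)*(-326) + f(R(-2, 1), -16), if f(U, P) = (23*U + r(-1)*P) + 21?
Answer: -6311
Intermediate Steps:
r(m) = 6*m
f(U, P) = 21 - 6*P + 23*U (f(U, P) = (23*U + (6*(-1))*P) + 21 = (23*U - 6*P) + 21 = (-6*P + 23*U) + 21 = 21 - 6*P + 23*U)
V(l) = l + l² (V(l) = l² + l = l + l²)
V(4 - 1*9)*(-326) + f(R(-2, 1), -16) = ((4 - 1*9)*(1 + (4 - 1*9)))*(-326) + (21 - 6*(-16) + 23*4) = ((4 - 9)*(1 + (4 - 9)))*(-326) + (21 + 96 + 92) = -5*(1 - 5)*(-326) + 209 = -5*(-4)*(-326) + 209 = 20*(-326) + 209 = -6520 + 209 = -6311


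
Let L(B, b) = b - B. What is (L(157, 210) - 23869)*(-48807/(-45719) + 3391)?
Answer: -3693431387776/45719 ≈ -8.0786e+7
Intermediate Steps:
(L(157, 210) - 23869)*(-48807/(-45719) + 3391) = ((210 - 1*157) - 23869)*(-48807/(-45719) + 3391) = ((210 - 157) - 23869)*(-48807*(-1/45719) + 3391) = (53 - 23869)*(48807/45719 + 3391) = -23816*155081936/45719 = -3693431387776/45719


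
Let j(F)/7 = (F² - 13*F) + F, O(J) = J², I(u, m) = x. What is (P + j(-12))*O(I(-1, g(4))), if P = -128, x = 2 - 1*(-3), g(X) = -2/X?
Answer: 47200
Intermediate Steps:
x = 5 (x = 2 + 3 = 5)
I(u, m) = 5
j(F) = -84*F + 7*F² (j(F) = 7*((F² - 13*F) + F) = 7*(F² - 12*F) = -84*F + 7*F²)
(P + j(-12))*O(I(-1, g(4))) = (-128 + 7*(-12)*(-12 - 12))*5² = (-128 + 7*(-12)*(-24))*25 = (-128 + 2016)*25 = 1888*25 = 47200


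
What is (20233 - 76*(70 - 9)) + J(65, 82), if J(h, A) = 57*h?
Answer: 19302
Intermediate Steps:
(20233 - 76*(70 - 9)) + J(65, 82) = (20233 - 76*(70 - 9)) + 57*65 = (20233 - 76*61) + 3705 = (20233 - 4636) + 3705 = 15597 + 3705 = 19302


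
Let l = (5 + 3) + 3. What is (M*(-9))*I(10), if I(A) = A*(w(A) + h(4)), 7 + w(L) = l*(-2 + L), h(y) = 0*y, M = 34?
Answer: -247860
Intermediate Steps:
l = 11 (l = 8 + 3 = 11)
h(y) = 0
w(L) = -29 + 11*L (w(L) = -7 + 11*(-2 + L) = -7 + (-22 + 11*L) = -29 + 11*L)
I(A) = A*(-29 + 11*A) (I(A) = A*((-29 + 11*A) + 0) = A*(-29 + 11*A))
(M*(-9))*I(10) = (34*(-9))*(10*(-29 + 11*10)) = -3060*(-29 + 110) = -3060*81 = -306*810 = -247860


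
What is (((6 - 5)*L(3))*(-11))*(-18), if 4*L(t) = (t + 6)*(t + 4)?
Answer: 6237/2 ≈ 3118.5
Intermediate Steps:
L(t) = (4 + t)*(6 + t)/4 (L(t) = ((t + 6)*(t + 4))/4 = ((6 + t)*(4 + t))/4 = ((4 + t)*(6 + t))/4 = (4 + t)*(6 + t)/4)
(((6 - 5)*L(3))*(-11))*(-18) = (((6 - 5)*(6 + (1/4)*3**2 + (5/2)*3))*(-11))*(-18) = ((1*(6 + (1/4)*9 + 15/2))*(-11))*(-18) = ((1*(6 + 9/4 + 15/2))*(-11))*(-18) = ((1*(63/4))*(-11))*(-18) = ((63/4)*(-11))*(-18) = -693/4*(-18) = 6237/2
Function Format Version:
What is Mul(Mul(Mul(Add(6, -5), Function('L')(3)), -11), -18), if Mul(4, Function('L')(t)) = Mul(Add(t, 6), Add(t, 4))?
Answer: Rational(6237, 2) ≈ 3118.5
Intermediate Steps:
Function('L')(t) = Mul(Rational(1, 4), Add(4, t), Add(6, t)) (Function('L')(t) = Mul(Rational(1, 4), Mul(Add(t, 6), Add(t, 4))) = Mul(Rational(1, 4), Mul(Add(6, t), Add(4, t))) = Mul(Rational(1, 4), Mul(Add(4, t), Add(6, t))) = Mul(Rational(1, 4), Add(4, t), Add(6, t)))
Mul(Mul(Mul(Add(6, -5), Function('L')(3)), -11), -18) = Mul(Mul(Mul(Add(6, -5), Add(6, Mul(Rational(1, 4), Pow(3, 2)), Mul(Rational(5, 2), 3))), -11), -18) = Mul(Mul(Mul(1, Add(6, Mul(Rational(1, 4), 9), Rational(15, 2))), -11), -18) = Mul(Mul(Mul(1, Add(6, Rational(9, 4), Rational(15, 2))), -11), -18) = Mul(Mul(Mul(1, Rational(63, 4)), -11), -18) = Mul(Mul(Rational(63, 4), -11), -18) = Mul(Rational(-693, 4), -18) = Rational(6237, 2)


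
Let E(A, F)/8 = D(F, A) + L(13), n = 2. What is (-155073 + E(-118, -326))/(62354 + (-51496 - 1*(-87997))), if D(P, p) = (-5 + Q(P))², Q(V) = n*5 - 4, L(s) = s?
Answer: -154961/98855 ≈ -1.5676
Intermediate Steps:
Q(V) = 6 (Q(V) = 2*5 - 4 = 10 - 4 = 6)
D(P, p) = 1 (D(P, p) = (-5 + 6)² = 1² = 1)
E(A, F) = 112 (E(A, F) = 8*(1 + 13) = 8*14 = 112)
(-155073 + E(-118, -326))/(62354 + (-51496 - 1*(-87997))) = (-155073 + 112)/(62354 + (-51496 - 1*(-87997))) = -154961/(62354 + (-51496 + 87997)) = -154961/(62354 + 36501) = -154961/98855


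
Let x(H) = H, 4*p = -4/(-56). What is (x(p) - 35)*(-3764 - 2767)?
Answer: 1827747/8 ≈ 2.2847e+5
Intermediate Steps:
p = 1/56 (p = (-4/(-56))/4 = (-4*(-1/56))/4 = (¼)*(1/14) = 1/56 ≈ 0.017857)
(x(p) - 35)*(-3764 - 2767) = (1/56 - 35)*(-3764 - 2767) = -1959/56*(-6531) = 1827747/8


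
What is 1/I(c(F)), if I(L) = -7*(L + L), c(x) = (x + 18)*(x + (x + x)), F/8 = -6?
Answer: -1/60480 ≈ -1.6534e-5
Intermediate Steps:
F = -48 (F = 8*(-6) = -48)
c(x) = 3*x*(18 + x) (c(x) = (18 + x)*(x + 2*x) = (18 + x)*(3*x) = 3*x*(18 + x))
I(L) = -14*L
1/I(c(F)) = 1/(-42*(-48)*(18 - 48)) = 1/(-42*(-48)*(-30)) = 1/(-14*4320) = 1/(-60480) = -1/60480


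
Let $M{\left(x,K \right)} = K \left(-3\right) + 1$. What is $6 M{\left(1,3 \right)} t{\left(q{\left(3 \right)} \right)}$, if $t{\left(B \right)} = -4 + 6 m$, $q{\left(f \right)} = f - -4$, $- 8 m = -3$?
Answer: $84$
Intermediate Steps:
$m = \frac{3}{8}$ ($m = \left(- \frac{1}{8}\right) \left(-3\right) = \frac{3}{8} \approx 0.375$)
$q{\left(f \right)} = 4 + f$ ($q{\left(f \right)} = f + 4 = 4 + f$)
$M{\left(x,K \right)} = 1 - 3 K$ ($M{\left(x,K \right)} = - 3 K + 1 = 1 - 3 K$)
$t{\left(B \right)} = - \frac{7}{4}$ ($t{\left(B \right)} = -4 + 6 \cdot \frac{3}{8} = -4 + \frac{9}{4} = - \frac{7}{4}$)
$6 M{\left(1,3 \right)} t{\left(q{\left(3 \right)} \right)} = 6 \left(1 - 9\right) \left(- \frac{7}{4}\right) = 6 \left(-8\right) \left(- \frac{7}{4}\right) = \left(-48\right) \left(- \frac{7}{4}\right) = 84$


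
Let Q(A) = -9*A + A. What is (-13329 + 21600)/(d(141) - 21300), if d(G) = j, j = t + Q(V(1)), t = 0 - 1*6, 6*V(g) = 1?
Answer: -24813/63922 ≈ -0.38818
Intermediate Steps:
V(g) = ⅙ (V(g) = (⅙)*1 = ⅙)
t = -6 (t = 0 - 6 = -6)
Q(A) = -8*A
j = -22/3 (j = -6 - 8*⅙ = -6 - 4/3 = -22/3 ≈ -7.3333)
d(G) = -22/3
(-13329 + 21600)/(d(141) - 21300) = (-13329 + 21600)/(-22/3 - 21300) = 8271/(-63922/3) = 8271*(-3/63922) = -24813/63922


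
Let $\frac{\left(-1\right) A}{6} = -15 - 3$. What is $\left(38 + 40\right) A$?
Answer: $8424$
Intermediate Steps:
$A = 108$ ($A = - 6 \left(-15 - 3\right) = \left(-6\right) \left(-18\right) = 108$)
$\left(38 + 40\right) A = \left(38 + 40\right) 108 = 78 \cdot 108 = 8424$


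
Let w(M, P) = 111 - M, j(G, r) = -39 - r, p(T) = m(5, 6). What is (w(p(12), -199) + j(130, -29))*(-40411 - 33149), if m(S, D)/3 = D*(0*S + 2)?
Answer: -4781400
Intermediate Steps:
m(S, D) = 6*D (m(S, D) = 3*(D*(0*S + 2)) = 3*(D*(0 + 2)) = 3*(D*2) = 3*(2*D) = 6*D)
p(T) = 36 (p(T) = 6*6 = 36)
(w(p(12), -199) + j(130, -29))*(-40411 - 33149) = ((111 - 1*36) + (-39 - 1*(-29)))*(-40411 - 33149) = ((111 - 36) + (-39 + 29))*(-73560) = (75 - 10)*(-73560) = 65*(-73560) = -4781400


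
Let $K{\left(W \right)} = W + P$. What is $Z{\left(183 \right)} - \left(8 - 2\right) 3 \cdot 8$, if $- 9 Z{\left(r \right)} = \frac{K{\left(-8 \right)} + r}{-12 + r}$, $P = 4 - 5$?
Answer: $- \frac{73930}{513} \approx -144.11$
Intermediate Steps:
$P = -1$
$K{\left(W \right)} = -1 + W$ ($K{\left(W \right)} = W - 1 = -1 + W$)
$Z{\left(r \right)} = - \frac{-9 + r}{9 \left(-12 + r\right)}$ ($Z{\left(r \right)} = - \frac{\left(\left(-1 - 8\right) + r\right) \frac{1}{-12 + r}}{9} = - \frac{\left(-9 + r\right) \frac{1}{-12 + r}}{9} = - \frac{\frac{1}{-12 + r} \left(-9 + r\right)}{9} = - \frac{-9 + r}{9 \left(-12 + r\right)}$)
$Z{\left(183 \right)} - \left(8 - 2\right) 3 \cdot 8 = \frac{9 - 183}{9 \left(-12 + 183\right)} - \left(8 - 2\right) 3 \cdot 8 = \frac{9 - 183}{9 \cdot 171} - 6 \cdot 3 \cdot 8 = \frac{1}{9} \cdot \frac{1}{171} \left(-174\right) - 18 \cdot 8 = - \frac{58}{513} - 144 = - \frac{73930}{513}$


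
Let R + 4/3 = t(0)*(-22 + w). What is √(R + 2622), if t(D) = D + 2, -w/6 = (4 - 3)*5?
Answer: 5*√906/3 ≈ 50.166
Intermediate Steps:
w = -30 (w = -6*(4 - 3)*5 = -6*5 = -30)
t(D) = 2 + D
R = -316/3 (R = -4/3 + (2 + 0)*(-22 - 30) = -4/3 + 2*(-52) = -4/3 - 104 = -316/3 ≈ -105.33)
√(R + 2622) = √(-316/3 + 2622) = √(7550/3) = 5*√906/3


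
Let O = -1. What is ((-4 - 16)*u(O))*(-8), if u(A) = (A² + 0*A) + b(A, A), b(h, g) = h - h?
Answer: 160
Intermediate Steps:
b(h, g) = 0
u(A) = A² (u(A) = (A² + 0*A) + 0 = (A² + 0) + 0 = A² + 0 = A²)
((-4 - 16)*u(O))*(-8) = ((-4 - 16)*(-1)²)*(-8) = -20*1*(-8) = -20*(-8) = 160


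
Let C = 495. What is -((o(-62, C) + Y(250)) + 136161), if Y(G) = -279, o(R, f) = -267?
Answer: -135615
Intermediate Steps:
-((o(-62, C) + Y(250)) + 136161) = -((-267 - 279) + 136161) = -(-546 + 136161) = -1*135615 = -135615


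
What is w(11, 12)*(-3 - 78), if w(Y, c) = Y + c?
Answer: -1863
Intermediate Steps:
w(11, 12)*(-3 - 78) = (11 + 12)*(-3 - 78) = 23*(-81) = -1863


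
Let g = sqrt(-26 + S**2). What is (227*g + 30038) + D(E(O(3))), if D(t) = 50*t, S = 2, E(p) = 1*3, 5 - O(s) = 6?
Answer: 30188 + 227*I*sqrt(22) ≈ 30188.0 + 1064.7*I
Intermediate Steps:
O(s) = -1 (O(s) = 5 - 1*6 = 5 - 6 = -1)
E(p) = 3
g = I*sqrt(22) (g = sqrt(-26 + 2**2) = sqrt(-26 + 4) = sqrt(-22) = I*sqrt(22) ≈ 4.6904*I)
(227*g + 30038) + D(E(O(3))) = (227*(I*sqrt(22)) + 30038) + 50*3 = (227*I*sqrt(22) + 30038) + 150 = (30038 + 227*I*sqrt(22)) + 150 = 30188 + 227*I*sqrt(22)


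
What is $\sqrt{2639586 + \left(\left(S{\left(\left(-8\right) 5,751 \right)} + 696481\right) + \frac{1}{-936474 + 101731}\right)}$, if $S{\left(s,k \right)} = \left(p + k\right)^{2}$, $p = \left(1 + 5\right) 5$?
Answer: $\frac{9 \sqrt{33945383174975909}}{834743} \approx 1986.5$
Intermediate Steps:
$p = 30$ ($p = 6 \cdot 5 = 30$)
$S{\left(s,k \right)} = \left(30 + k\right)^{2}$
$\sqrt{2639586 + \left(\left(S{\left(\left(-8\right) 5,751 \right)} + 696481\right) + \frac{1}{-936474 + 101731}\right)} = \sqrt{2639586 + \left(\left(\left(30 + 751\right)^{2} + 696481\right) + \frac{1}{-936474 + 101731}\right)} = \sqrt{2639586 + \left(\left(781^{2} + 696481\right) + \frac{1}{-834743}\right)} = \sqrt{2639586 + \left(\left(609961 + 696481\right) - \frac{1}{834743}\right)} = \sqrt{2639586 + \left(1306442 - \frac{1}{834743}\right)} = \sqrt{2639586 + \frac{1090543314405}{834743}} = \sqrt{\frac{3293919250803}{834743}} = \frac{9 \sqrt{33945383174975909}}{834743}$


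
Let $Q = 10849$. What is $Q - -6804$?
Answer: $17653$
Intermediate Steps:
$Q - -6804 = 10849 - -6804 = 10849 + 6804 = 17653$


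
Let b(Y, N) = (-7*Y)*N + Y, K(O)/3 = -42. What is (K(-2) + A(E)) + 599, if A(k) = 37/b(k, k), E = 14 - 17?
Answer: 31181/66 ≈ 472.44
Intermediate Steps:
K(O) = -126 (K(O) = 3*(-42) = -126)
E = -3
b(Y, N) = Y - 7*N*Y (b(Y, N) = -7*N*Y + Y = Y - 7*N*Y)
A(k) = 37/(k*(1 - 7*k)) (A(k) = 37/((k*(1 - 7*k))) = 37*(1/(k*(1 - 7*k))) = 37/(k*(1 - 7*k)))
(K(-2) + A(E)) + 599 = (-126 - 37/(-3*(-1 + 7*(-3)))) + 599 = (-126 - 37*(-⅓)/(-1 - 21)) + 599 = (-126 - 37*(-⅓)/(-22)) + 599 = (-126 - 37*(-⅓)*(-1/22)) + 599 = (-126 - 37/66) + 599 = -8353/66 + 599 = 31181/66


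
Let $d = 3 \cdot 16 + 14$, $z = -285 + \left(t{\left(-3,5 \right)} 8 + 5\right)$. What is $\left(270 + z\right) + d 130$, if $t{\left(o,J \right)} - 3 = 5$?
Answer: $8114$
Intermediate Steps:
$t{\left(o,J \right)} = 8$ ($t{\left(o,J \right)} = 3 + 5 = 8$)
$z = -216$ ($z = -285 + \left(8 \cdot 8 + 5\right) = -285 + \left(64 + 5\right) = -285 + 69 = -216$)
$d = 62$ ($d = 48 + 14 = 62$)
$\left(270 + z\right) + d 130 = \left(270 - 216\right) + 62 \cdot 130 = 54 + 8060 = 8114$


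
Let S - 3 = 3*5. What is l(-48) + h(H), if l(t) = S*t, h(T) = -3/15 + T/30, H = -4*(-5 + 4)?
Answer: -12961/15 ≈ -864.07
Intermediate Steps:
S = 18 (S = 3 + 3*5 = 3 + 15 = 18)
H = 4 (H = -4*(-1) = 4)
h(T) = -⅕ + T/30 (h(T) = -3*1/15 + T*(1/30) = -⅕ + T/30)
l(t) = 18*t
l(-48) + h(H) = 18*(-48) + (-⅕ + (1/30)*4) = -864 + (-⅕ + 2/15) = -864 - 1/15 = -12961/15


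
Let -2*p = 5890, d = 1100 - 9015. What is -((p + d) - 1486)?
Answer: 12346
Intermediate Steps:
d = -7915
p = -2945 (p = -½*5890 = -2945)
-((p + d) - 1486) = -((-2945 - 7915) - 1486) = -(-10860 - 1486) = -1*(-12346) = 12346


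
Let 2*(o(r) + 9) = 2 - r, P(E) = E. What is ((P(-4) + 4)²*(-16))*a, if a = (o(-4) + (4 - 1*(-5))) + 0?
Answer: 0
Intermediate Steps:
o(r) = -8 - r/2 (o(r) = -9 + (2 - r)/2 = -9 + (1 - r/2) = -8 - r/2)
a = 3 (a = ((-8 - ½*(-4)) + (4 - 1*(-5))) + 0 = ((-8 + 2) + (4 + 5)) + 0 = (-6 + 9) + 0 = 3 + 0 = 3)
((P(-4) + 4)²*(-16))*a = ((-4 + 4)²*(-16))*3 = (0²*(-16))*3 = (0*(-16))*3 = 0*3 = 0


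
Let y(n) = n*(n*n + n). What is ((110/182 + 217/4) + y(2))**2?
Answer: 592192225/132496 ≈ 4469.5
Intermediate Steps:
y(n) = n*(n + n**2) (y(n) = n*(n**2 + n) = n*(n + n**2))
((110/182 + 217/4) + y(2))**2 = ((110/182 + 217/4) + 2**2*(1 + 2))**2 = ((110*(1/182) + 217*(1/4)) + 4*3)**2 = ((55/91 + 217/4) + 12)**2 = (19967/364 + 12)**2 = (24335/364)**2 = 592192225/132496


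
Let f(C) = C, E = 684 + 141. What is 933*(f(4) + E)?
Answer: 773457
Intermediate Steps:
E = 825
933*(f(4) + E) = 933*(4 + 825) = 933*829 = 773457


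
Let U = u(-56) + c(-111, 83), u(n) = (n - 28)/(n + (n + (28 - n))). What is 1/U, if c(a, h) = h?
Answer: 1/86 ≈ 0.011628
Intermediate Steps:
u(n) = (-28 + n)/(28 + n) (u(n) = (-28 + n)/(n + 28) = (-28 + n)/(28 + n))
U = 86 (U = (-28 - 56)/(28 - 56) + 83 = -84/(-28) + 83 = -1/28*(-84) + 83 = 3 + 83 = 86)
1/U = 1/86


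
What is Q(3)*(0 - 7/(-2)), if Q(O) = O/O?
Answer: 7/2 ≈ 3.5000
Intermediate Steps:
Q(O) = 1
Q(3)*(0 - 7/(-2)) = 1*(0 - 7/(-2)) = 1*(0 - 7*(-½)) = 1*(0 + 7/2) = 1*(7/2) = 7/2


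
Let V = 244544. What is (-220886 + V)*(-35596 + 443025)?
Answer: 9638955282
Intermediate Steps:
(-220886 + V)*(-35596 + 443025) = (-220886 + 244544)*(-35596 + 443025) = 23658*407429 = 9638955282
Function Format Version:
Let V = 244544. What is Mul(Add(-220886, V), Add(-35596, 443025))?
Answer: 9638955282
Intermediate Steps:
Mul(Add(-220886, V), Add(-35596, 443025)) = Mul(Add(-220886, 244544), Add(-35596, 443025)) = Mul(23658, 407429) = 9638955282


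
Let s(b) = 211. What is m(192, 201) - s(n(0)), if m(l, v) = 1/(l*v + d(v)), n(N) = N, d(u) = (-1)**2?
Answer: -8143122/38593 ≈ -211.00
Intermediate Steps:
d(u) = 1
m(l, v) = 1/(1 + l*v) (m(l, v) = 1/(l*v + 1) = 1/(1 + l*v))
m(192, 201) - s(n(0)) = 1/(1 + 192*201) - 1*211 = 1/(1 + 38592) - 211 = 1/38593 - 211 = -8143122/38593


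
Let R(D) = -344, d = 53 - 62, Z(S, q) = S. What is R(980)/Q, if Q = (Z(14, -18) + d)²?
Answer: -344/25 ≈ -13.760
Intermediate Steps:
d = -9
Q = 25 (Q = (14 - 9)² = 5² = 25)
R(980)/Q = -344/25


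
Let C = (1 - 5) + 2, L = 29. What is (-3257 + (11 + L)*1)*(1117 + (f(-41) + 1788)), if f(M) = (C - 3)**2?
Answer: -9425810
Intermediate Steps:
C = -2 (C = -4 + 2 = -2)
f(M) = 25 (f(M) = (-2 - 3)**2 = (-5)**2 = 25)
(-3257 + (11 + L)*1)*(1117 + (f(-41) + 1788)) = (-3257 + (11 + 29)*1)*(1117 + (25 + 1788)) = (-3257 + 40*1)*(1117 + 1813) = (-3257 + 40)*2930 = -3217*2930 = -9425810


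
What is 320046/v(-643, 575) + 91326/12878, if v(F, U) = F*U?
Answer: 14821976481/2380659275 ≈ 6.2260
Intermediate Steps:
320046/v(-643, 575) + 91326/12878 = 320046/((-643*575)) + 91326/12878 = 320046/(-369725) + 91326*(1/12878) = 320046*(-1/369725) + 45663/6439 = -320046/369725 + 45663/6439 = 14821976481/2380659275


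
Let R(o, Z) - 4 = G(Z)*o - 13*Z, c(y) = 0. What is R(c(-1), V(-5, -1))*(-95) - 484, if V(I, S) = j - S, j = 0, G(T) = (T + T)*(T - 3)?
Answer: 371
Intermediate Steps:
G(T) = 2*T*(-3 + T) (G(T) = (2*T)*(-3 + T) = 2*T*(-3 + T))
V(I, S) = -S (V(I, S) = 0 - S = -S)
R(o, Z) = 4 - 13*Z + 2*Z*o*(-3 + Z) (R(o, Z) = 4 + ((2*Z*(-3 + Z))*o - 13*Z) = 4 + (2*Z*o*(-3 + Z) - 13*Z) = 4 + (-13*Z + 2*Z*o*(-3 + Z)) = 4 - 13*Z + 2*Z*o*(-3 + Z))
R(c(-1), V(-5, -1))*(-95) - 484 = (4 - (-13)*(-1) + 2*(-1*(-1))*0*(-3 - 1*(-1)))*(-95) - 484 = (4 - 13*1 + 2*1*0*(-3 + 1))*(-95) - 484 = (4 - 13 + 2*1*0*(-2))*(-95) - 484 = (4 - 13 + 0)*(-95) - 484 = -9*(-95) - 484 = 855 - 484 = 371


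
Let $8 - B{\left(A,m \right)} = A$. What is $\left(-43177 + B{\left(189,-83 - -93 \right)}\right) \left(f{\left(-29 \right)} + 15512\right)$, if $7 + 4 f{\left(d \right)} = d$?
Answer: $-672179074$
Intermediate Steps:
$B{\left(A,m \right)} = 8 - A$
$f{\left(d \right)} = - \frac{7}{4} + \frac{d}{4}$
$\left(-43177 + B{\left(189,-83 - -93 \right)}\right) \left(f{\left(-29 \right)} + 15512\right) = \left(-43177 + \left(8 - 189\right)\right) \left(\left(- \frac{7}{4} + \frac{1}{4} \left(-29\right)\right) + 15512\right) = \left(-43177 + \left(8 - 189\right)\right) \left(\left(- \frac{7}{4} - \frac{29}{4}\right) + 15512\right) = \left(-43177 - 181\right) \left(-9 + 15512\right) = \left(-43358\right) 15503 = -672179074$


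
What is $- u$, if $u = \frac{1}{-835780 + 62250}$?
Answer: $\frac{1}{773530} \approx 1.2928 \cdot 10^{-6}$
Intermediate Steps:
$u = - \frac{1}{773530}$ ($u = \frac{1}{-773530} = - \frac{1}{773530} \approx -1.2928 \cdot 10^{-6}$)
$- u = \left(-1\right) \left(- \frac{1}{773530}\right) = \frac{1}{773530}$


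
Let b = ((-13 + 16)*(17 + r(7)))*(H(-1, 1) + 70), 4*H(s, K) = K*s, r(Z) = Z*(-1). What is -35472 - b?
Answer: -75129/2 ≈ -37565.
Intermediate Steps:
r(Z) = -Z
H(s, K) = K*s/4 (H(s, K) = (K*s)/4 = K*s/4)
b = 4185/2 (b = ((-13 + 16)*(17 - 1*7))*((¼)*1*(-1) + 70) = (3*(17 - 7))*(-¼ + 70) = (3*10)*(279/4) = 30*(279/4) = 4185/2 ≈ 2092.5)
-35472 - b = -35472 - 1*4185/2 = -35472 - 4185/2 = -75129/2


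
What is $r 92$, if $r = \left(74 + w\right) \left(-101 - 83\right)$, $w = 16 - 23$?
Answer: $-1134176$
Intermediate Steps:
$w = -7$
$r = -12328$ ($r = \left(74 - 7\right) \left(-101 - 83\right) = 67 \left(-101 - 83\right) = 67 \left(-184\right) = -12328$)
$r 92 = \left(-12328\right) 92 = -1134176$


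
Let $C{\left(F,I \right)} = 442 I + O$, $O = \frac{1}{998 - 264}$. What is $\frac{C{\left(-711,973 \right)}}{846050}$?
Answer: $\frac{63133689}{124200140} \approx 0.50832$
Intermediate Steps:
$O = \frac{1}{734} \approx 0.0013624$
$C{\left(F,I \right)} = \frac{1}{734} + 442 I$ ($C{\left(F,I \right)} = 442 I + \frac{1}{734} = \frac{1}{734} + 442 I$)
$\frac{C{\left(-711,973 \right)}}{846050} = \frac{\frac{1}{734} + 442 \cdot 973}{846050} = \left(\frac{1}{734} + 430066\right) \frac{1}{846050} = \frac{315668445}{734} \cdot \frac{1}{846050} = \frac{63133689}{124200140}$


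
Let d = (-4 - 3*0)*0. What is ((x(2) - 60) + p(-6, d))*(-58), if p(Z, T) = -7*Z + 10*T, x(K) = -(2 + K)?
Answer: 1276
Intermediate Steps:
x(K) = -2 - K
d = 0 (d = (-4 + 0)*0 = -4*0 = 0)
((x(2) - 60) + p(-6, d))*(-58) = (((-2 - 1*2) - 60) + (-7*(-6) + 10*0))*(-58) = (((-2 - 2) - 60) + (42 + 0))*(-58) = ((-4 - 60) + 42)*(-58) = (-64 + 42)*(-58) = -22*(-58) = 1276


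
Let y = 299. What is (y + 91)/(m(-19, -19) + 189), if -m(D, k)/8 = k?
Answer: 390/341 ≈ 1.1437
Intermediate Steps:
m(D, k) = -8*k
(y + 91)/(m(-19, -19) + 189) = (299 + 91)/(-8*(-19) + 189) = 390/(152 + 189) = 390/341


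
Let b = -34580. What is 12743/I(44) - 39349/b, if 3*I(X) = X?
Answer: 4354244/5005 ≈ 869.98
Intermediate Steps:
I(X) = X/3
12743/I(44) - 39349/b = 12743/(((1/3)*44)) - 39349/(-34580) = 12743/(44/3) - 39349*(-1/34580) = 12743*(3/44) + 2071/1820 = 38229/44 + 2071/1820 = 4354244/5005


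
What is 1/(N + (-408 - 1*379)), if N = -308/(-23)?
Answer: -23/17793 ≈ -0.0012926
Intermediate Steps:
N = 308/23 (N = -308*(-1/23) = 308/23 ≈ 13.391)
1/(N + (-408 - 1*379)) = 1/(308/23 + (-408 - 1*379)) = 1/(308/23 + (-408 - 379)) = 1/(308/23 - 787) = 1/(-17793/23) = -23/17793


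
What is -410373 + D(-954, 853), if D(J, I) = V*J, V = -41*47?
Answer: 1427985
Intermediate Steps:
V = -1927
D(J, I) = -1927*J
-410373 + D(-954, 853) = -410373 - 1927*(-954) = -410373 + 1838358 = 1427985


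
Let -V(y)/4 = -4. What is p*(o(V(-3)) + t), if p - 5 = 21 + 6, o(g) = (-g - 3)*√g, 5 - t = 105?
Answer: -5632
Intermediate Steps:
t = -100 (t = 5 - 1*105 = 5 - 105 = -100)
V(y) = 16 (V(y) = -4*(-4) = 16)
o(g) = √g*(-3 - g) (o(g) = (-3 - g)*√g = √g*(-3 - g))
p = 32 (p = 5 + (21 + 6) = 5 + 27 = 32)
p*(o(V(-3)) + t) = 32*(√16*(-3 - 1*16) - 100) = 32*(4*(-3 - 16) - 100) = 32*(4*(-19) - 100) = 32*(-76 - 100) = 32*(-176) = -5632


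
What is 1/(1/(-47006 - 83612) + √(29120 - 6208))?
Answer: 130618/390903050802687 + 136488495392*√358/390903050802687 ≈ 0.0066065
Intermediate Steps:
1/(1/(-47006 - 83612) + √(29120 - 6208)) = 1/(1/(-130618) + √22912) = 1/(-1/130618 + 8*√358)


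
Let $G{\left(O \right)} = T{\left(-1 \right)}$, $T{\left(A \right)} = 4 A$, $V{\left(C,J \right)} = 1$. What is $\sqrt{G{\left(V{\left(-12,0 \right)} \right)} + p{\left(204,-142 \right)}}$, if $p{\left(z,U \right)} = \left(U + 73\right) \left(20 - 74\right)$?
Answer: $\sqrt{3722} \approx 61.008$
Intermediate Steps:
$p{\left(z,U \right)} = -3942 - 54 U$ ($p{\left(z,U \right)} = \left(73 + U\right) \left(-54\right) = -3942 - 54 U$)
$G{\left(O \right)} = -4$ ($G{\left(O \right)} = 4 \left(-1\right) = -4$)
$\sqrt{G{\left(V{\left(-12,0 \right)} \right)} + p{\left(204,-142 \right)}} = \sqrt{-4 - -3726} = \sqrt{-4 + \left(-3942 + 7668\right)} = \sqrt{-4 + 3726} = \sqrt{3722}$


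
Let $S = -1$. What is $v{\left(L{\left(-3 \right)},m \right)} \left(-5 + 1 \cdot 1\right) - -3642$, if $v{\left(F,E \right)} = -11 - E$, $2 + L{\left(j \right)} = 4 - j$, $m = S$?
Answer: $3682$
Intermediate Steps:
$m = -1$
$L{\left(j \right)} = 2 - j$ ($L{\left(j \right)} = -2 - \left(-4 + j\right) = 2 - j$)
$v{\left(L{\left(-3 \right)},m \right)} \left(-5 + 1 \cdot 1\right) - -3642 = \left(-11 - -1\right) \left(-5 + 1 \cdot 1\right) - -3642 = \left(-11 + 1\right) \left(-5 + 1\right) + 3642 = \left(-10\right) \left(-4\right) + 3642 = 40 + 3642 = 3682$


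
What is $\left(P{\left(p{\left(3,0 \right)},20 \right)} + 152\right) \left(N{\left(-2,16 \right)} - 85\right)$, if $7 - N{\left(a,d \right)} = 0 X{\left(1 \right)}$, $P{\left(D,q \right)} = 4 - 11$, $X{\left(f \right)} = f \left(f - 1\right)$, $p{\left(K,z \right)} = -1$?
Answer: $-11310$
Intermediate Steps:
$X{\left(f \right)} = f \left(-1 + f\right)$
$P{\left(D,q \right)} = -7$
$N{\left(a,d \right)} = 7$ ($N{\left(a,d \right)} = 7 - 0 \cdot 1 \left(-1 + 1\right) = 7 - 0 \cdot 1 \cdot 0 = 7 - 0 \cdot 0 = 7 - 0 = 7 + 0 = 7$)
$\left(P{\left(p{\left(3,0 \right)},20 \right)} + 152\right) \left(N{\left(-2,16 \right)} - 85\right) = \left(-7 + 152\right) \left(7 - 85\right) = 145 \left(-78\right) = -11310$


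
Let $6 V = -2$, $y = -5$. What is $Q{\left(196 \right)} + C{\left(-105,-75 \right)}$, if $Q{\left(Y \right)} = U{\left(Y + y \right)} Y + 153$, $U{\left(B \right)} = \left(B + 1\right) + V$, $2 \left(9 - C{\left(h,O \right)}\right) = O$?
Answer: $\frac{226597}{6} \approx 37766.0$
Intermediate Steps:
$V = - \frac{1}{3}$ ($V = \frac{1}{6} \left(-2\right) = - \frac{1}{3} \approx -0.33333$)
$C{\left(h,O \right)} = 9 - \frac{O}{2}$
$U{\left(B \right)} = \frac{2}{3} + B$ ($U{\left(B \right)} = \left(B + 1\right) - \frac{1}{3} = \left(1 + B\right) - \frac{1}{3} = \frac{2}{3} + B$)
$Q{\left(Y \right)} = 153 + Y \left(- \frac{13}{3} + Y\right)$ ($Q{\left(Y \right)} = \left(\frac{2}{3} + \left(Y - 5\right)\right) Y + 153 = \left(\frac{2}{3} + \left(-5 + Y\right)\right) Y + 153 = \left(- \frac{13}{3} + Y\right) Y + 153 = Y \left(- \frac{13}{3} + Y\right) + 153 = 153 + Y \left(- \frac{13}{3} + Y\right)$)
$Q{\left(196 \right)} + C{\left(-105,-75 \right)} = \left(153 + \frac{1}{3} \cdot 196 \left(-13 + 3 \cdot 196\right)\right) + \left(9 - - \frac{75}{2}\right) = \left(153 + \frac{1}{3} \cdot 196 \left(-13 + 588\right)\right) + \left(9 + \frac{75}{2}\right) = \left(153 + \frac{1}{3} \cdot 196 \cdot 575\right) + \frac{93}{2} = \left(153 + \frac{112700}{3}\right) + \frac{93}{2} = \frac{113159}{3} + \frac{93}{2} = \frac{226597}{6}$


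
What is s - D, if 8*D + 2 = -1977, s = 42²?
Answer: 16091/8 ≈ 2011.4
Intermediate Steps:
s = 1764
D = -1979/8 (D = -¼ + (⅛)*(-1977) = -¼ - 1977/8 = -1979/8 ≈ -247.38)
s - D = 1764 - 1*(-1979/8) = 1764 + 1979/8 = 16091/8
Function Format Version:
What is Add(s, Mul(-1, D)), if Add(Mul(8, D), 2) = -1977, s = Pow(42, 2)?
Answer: Rational(16091, 8) ≈ 2011.4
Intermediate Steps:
s = 1764
D = Rational(-1979, 8) (D = Add(Rational(-1, 4), Mul(Rational(1, 8), -1977)) = Add(Rational(-1, 4), Rational(-1977, 8)) = Rational(-1979, 8) ≈ -247.38)
Add(s, Mul(-1, D)) = Add(1764, Mul(-1, Rational(-1979, 8))) = Add(1764, Rational(1979, 8)) = Rational(16091, 8)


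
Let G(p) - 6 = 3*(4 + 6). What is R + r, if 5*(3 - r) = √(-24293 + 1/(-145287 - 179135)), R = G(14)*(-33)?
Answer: -1185 - I*√2556829361127034/1622110 ≈ -1185.0 - 31.172*I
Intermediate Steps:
G(p) = 36 (G(p) = 6 + 3*(4 + 6) = 6 + 3*10 = 6 + 30 = 36)
R = -1188 (R = 36*(-33) = -1188)
r = 3 - I*√2556829361127034/1622110 (r = 3 - √(-24293 + 1/(-145287 - 179135))/5 = 3 - √(-24293 + 1/(-324422))/5 = 3 - √(-24293 - 1/324422)/5 = 3 - I*√2556829361127034/1622110 ≈ 3.0 - 31.172*I)
R + r = -1188 + (3 - I*√2556829361127034/1622110) = -1185 - I*√2556829361127034/1622110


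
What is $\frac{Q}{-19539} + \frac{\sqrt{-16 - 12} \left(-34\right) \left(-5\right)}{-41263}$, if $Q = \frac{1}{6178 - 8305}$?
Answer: $\frac{1}{41559453} - \frac{340 i \sqrt{7}}{41263} \approx 2.4062 \cdot 10^{-8} - 0.021801 i$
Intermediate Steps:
$Q = - \frac{1}{2127}$ ($Q = \frac{1}{-2127} = - \frac{1}{2127} \approx -0.00047015$)
$\frac{Q}{-19539} + \frac{\sqrt{-16 - 12} \left(-34\right) \left(-5\right)}{-41263} = - \frac{1}{2127 \left(-19539\right)} + \frac{\sqrt{-16 - 12} \left(-34\right) \left(-5\right)}{-41263} = \left(- \frac{1}{2127}\right) \left(- \frac{1}{19539}\right) + \sqrt{-28} \left(-34\right) \left(-5\right) \left(- \frac{1}{41263}\right) = \frac{1}{41559453} + 2 i \sqrt{7} \left(-34\right) \left(-5\right) \left(- \frac{1}{41263}\right) = \frac{1}{41559453} + - 68 i \sqrt{7} \left(-5\right) \left(- \frac{1}{41263}\right) = \frac{1}{41559453} + 340 i \sqrt{7} \left(- \frac{1}{41263}\right) = \frac{1}{41559453} - \frac{340 i \sqrt{7}}{41263}$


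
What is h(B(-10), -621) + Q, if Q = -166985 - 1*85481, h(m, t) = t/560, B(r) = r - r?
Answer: -141381581/560 ≈ -2.5247e+5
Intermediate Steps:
B(r) = 0
h(m, t) = t/560 (h(m, t) = t*(1/560) = t/560)
Q = -252466 (Q = -166985 - 85481 = -252466)
h(B(-10), -621) + Q = (1/560)*(-621) - 252466 = -621/560 - 252466 = -141381581/560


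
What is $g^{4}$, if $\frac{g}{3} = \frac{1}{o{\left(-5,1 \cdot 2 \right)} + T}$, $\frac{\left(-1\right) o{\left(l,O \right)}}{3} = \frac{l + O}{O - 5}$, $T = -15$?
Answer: $\frac{1}{1296} \approx 0.0007716$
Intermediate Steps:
$o{\left(l,O \right)} = - \frac{3 \left(O + l\right)}{-5 + O}$ ($o{\left(l,O \right)} = - 3 \frac{l + O}{O - 5} = - 3 \frac{O + l}{-5 + O} = - \frac{3 \left(O + l\right)}{-5 + O}$)
$g = - \frac{1}{6}$ ($g = \frac{3}{\frac{3 \left(- 1 \cdot 2 - -5\right)}{-5 + 1 \cdot 2} - 15} = \frac{3}{\frac{3 \left(\left(-1\right) 2 + 5\right)}{-5 + 2} - 15} = \frac{3}{\frac{3 \left(-2 + 5\right)}{-3} - 15} = \frac{3}{3 \left(- \frac{1}{3}\right) 3 - 15} = \frac{3}{-3 - 15} = \frac{3}{-18} = 3 \left(- \frac{1}{18}\right) = - \frac{1}{6} \approx -0.16667$)
$g^{4} = \left(- \frac{1}{6}\right)^{4} = \frac{1}{1296}$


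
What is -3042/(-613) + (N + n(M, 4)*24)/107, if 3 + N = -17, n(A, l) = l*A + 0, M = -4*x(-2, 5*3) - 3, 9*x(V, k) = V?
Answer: 566998/196773 ≈ 2.8815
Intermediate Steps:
x(V, k) = V/9
M = -19/9 (M = -4*(-2)/9 - 3 = -4*(-2/9) - 3 = 8/9 - 3 = -19/9 ≈ -2.1111)
n(A, l) = A*l (n(A, l) = A*l + 0 = A*l)
N = -20 (N = -3 - 17 = -20)
-3042/(-613) + (N + n(M, 4)*24)/107 = -3042/(-613) + (-20 - 19/9*4*24)/107 = -3042*(-1/613) + (-20 - 76/9*24)*(1/107) = 3042/613 + (-20 - 608/3)*(1/107) = 3042/613 - 668/3*1/107 = 3042/613 - 668/321 = 566998/196773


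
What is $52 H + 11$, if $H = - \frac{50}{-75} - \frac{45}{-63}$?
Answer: $\frac{1739}{21} \approx 82.81$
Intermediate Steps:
$H = \frac{29}{21}$ ($H = \left(-50\right) \left(- \frac{1}{75}\right) - - \frac{5}{7} = \frac{2}{3} + \frac{5}{7} = \frac{29}{21} \approx 1.381$)
$52 H + 11 = 52 \cdot \frac{29}{21} + 11 = \frac{1508}{21} + 11 = \frac{1739}{21}$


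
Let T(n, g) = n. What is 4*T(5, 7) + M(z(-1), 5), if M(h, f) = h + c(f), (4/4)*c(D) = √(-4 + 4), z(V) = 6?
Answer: 26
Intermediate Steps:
c(D) = 0 (c(D) = √(-4 + 4) = √0 = 0)
M(h, f) = h (M(h, f) = h + 0 = h)
4*T(5, 7) + M(z(-1), 5) = 4*5 + 6 = 20 + 6 = 26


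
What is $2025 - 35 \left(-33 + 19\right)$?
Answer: $2515$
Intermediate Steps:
$2025 - 35 \left(-33 + 19\right) = 2025 - 35 \left(-14\right) = 2025 - -490 = 2025 + 490 = 2515$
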